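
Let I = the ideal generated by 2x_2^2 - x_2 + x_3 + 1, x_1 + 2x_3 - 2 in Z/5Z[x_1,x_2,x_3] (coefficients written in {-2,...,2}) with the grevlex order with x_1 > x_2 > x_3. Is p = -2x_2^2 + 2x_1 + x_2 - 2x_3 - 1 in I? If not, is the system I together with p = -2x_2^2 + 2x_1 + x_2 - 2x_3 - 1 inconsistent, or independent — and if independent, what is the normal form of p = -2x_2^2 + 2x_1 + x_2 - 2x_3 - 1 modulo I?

First compute the reduced Gröbner basis of I by Buchberger's algorithm.
f_1 = 2x_2^2 - x_2 + x_3 + 1, LT = x_2^2.
f_2 = x_1 + 2x_3 - 2, LT = x_1.

S(f_1,f_2): leading monomials are coprime, so the S-polynomial reduces to 0 (Buchberger's first criterion).
Every S-polynomial of the final basis reduces to 0, so we have a Gröbner basis.
Inter-reduce: drop elements whose leading term is divisible by another's, tail-reduce, and make monic.
Reduced Gröbner basis: {x_2^2 + 2x_2 - 2x_3 - 2, x_1 + 2x_3 - 2}.
Label its elements g_1 = x_2^2 + 2x_2 - 2x_3 - 2, g_2 = x_1 + 2x_3 - 2.

Reduce p = -2x_2^2 + 2x_1 + x_2 - 2x_3 - 1 modulo G:
  leading term x_2^2: subtract (-2)·g_1 from -2x_2^2 + 2x_1 + x_2 - 2x_3 - 1 → 2x_1 - x_3
  leading term x_1: subtract (2)·g_2 from 2x_1 - x_3 → -1
  leading term 1: no divisor's leading term divides it; move -1 to the remainder.
  normal form = -1.
The normal form is nonzero, so p ∉ I. Since p minus its normal form lies in I, I + (p) = I + (r) where r = -1; decide whether this ideal is the whole ring.
Here r = -1 is a nonzero constant, hence a unit: 1 ∈ I + (p), the Gröbner basis of I + (p) is {1}, and the enlarged system has no common solution — adjoining p is inconsistent.

The remainder on division by a Gröbner basis is unique — it is the normal form.

Adjoining -2x_2^2 + 2x_1 + x_2 - 2x_3 - 1 makes the ideal the whole ring: the system is inconsistent.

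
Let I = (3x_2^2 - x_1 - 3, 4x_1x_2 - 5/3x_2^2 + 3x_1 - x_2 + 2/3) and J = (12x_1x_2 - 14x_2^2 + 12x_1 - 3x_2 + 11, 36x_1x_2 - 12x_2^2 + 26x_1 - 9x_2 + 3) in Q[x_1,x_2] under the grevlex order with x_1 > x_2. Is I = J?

Two ideals are equal iff their reduced Gröbner bases coincide (the reduced basis is unique for a fixed ordering).
Buchberger on the first generating set:
f_1 = 3x_2^2 - x_1 - 3, LT = x_2^2.
f_2 = 4x_1x_2 - 5/3x_2^2 + 3x_1 - x_2 + 2/3, LT = x_1x_2.

S(f_1,f_2): lcm = x_1x_2^2. S = 5/12x_2^3 - 1/3x_1^2 - 3/4x_1x_2 + 1/4x_2^2 - x_1 - 1/6x_2.
  reduce S modulo (f_1, f_2):
  remainder -1/3x_1^2 - 44/81x_1 + 7/72x_2 + 7/72 ≠ 0; add g_3 = -1/3x_1^2 - 44/81x_1 + 7/72x_2 + 7/72 to the basis.

The other S-polynomials (S(f_1,g_3), S(f_2,g_3)) all reduce to 0 modulo the current basis, so we have a Gröbner basis.
Inter-reduce: drop elements whose leading term is divisible by another's, tail-reduce, and make monic.
Reduced Gröbner basis: {x_1^2 + 44/27x_1 - 7/24x_2 - 7/24, x_1x_2 + 11/18x_1 - 1/4x_2 - 1/4, x_2^2 - 1/3x_1 - 1}.

Buchberger on the second generating set:
h_1 = 12x_1x_2 - 14x_2^2 + 12x_1 - 3x_2 + 11, LT = x_1x_2.
h_2 = 36x_1x_2 - 12x_2^2 + 26x_1 - 9x_2 + 3, LT = x_1x_2.

S(h_1,h_2): lcm = x_1x_2. S = -5/6x_2^2 + 5/18x_1 + 5/6.
  reduce S modulo (h_1, h_2):
  remainder -5/6x_2^2 + 5/18x_1 + 5/6 ≠ 0; add k_3 = -5/6x_2^2 + 5/18x_1 + 5/6 to the basis.

S(h_1,k_3): lcm = x_1x_2^2. S = -7/6x_2^3 + 1/3x_1^2 + x_1x_2 - 1/4x_2^2 + x_1 + 11/12x_2.
  reduce S modulo (h_1, h_2, k_3):
  remainder 1/3x_1^2 + 44/81x_1 - 7/72x_2 - 7/72 ≠ 0; add k_4 = 1/3x_1^2 + 44/81x_1 - 7/72x_2 - 7/72 to the basis.

The other S-polynomials (S(h_2,k_3), S(h_1,k_4), S(h_2,k_4), S(k_3,k_4)) all reduce to 0 modulo the current basis, so we have a Gröbner basis.
Inter-reduce: drop elements whose leading term is divisible by another's, tail-reduce, and make monic.
Reduced Gröbner basis: {x_1^2 + 44/27x_1 - 7/24x_2 - 7/24, x_1x_2 + 11/18x_1 - 1/4x_2 - 1/4, x_2^2 - 1/3x_1 - 1}.

These coincide, so the ideals are equal.

Yes, the ideals are equal.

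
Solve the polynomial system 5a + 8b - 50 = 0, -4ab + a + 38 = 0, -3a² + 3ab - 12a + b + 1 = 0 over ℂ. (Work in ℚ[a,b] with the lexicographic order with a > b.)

{(2, 5)}

Compute a lex Gröbner basis by Buchberger's algorithm.
f_1 = 5a + 8b - 50, LT = a.
f_2 = -4ab + a + 38, LT = ab.
f_3 = -3a² + 3ab - 12a + b + 1, LT = a².

S(f_1,f_2): lcm = ab. S = ¼a + 8/5b² - 10b + 19/2.
  leading term a: subtract (1/20)·f_1 from ¼a + 8/5b² - 10b + 19/2 → 8/5b² - 52/5b + 12
  leading term b²: no divisor's leading term divides it; move 8/5b² to the remainder.
  leading term b: no divisor's leading term divides it; move -52/5b to the remainder.
  leading term 1: no divisor's leading term divides it; move 12 to the remainder.
  remainder 8/5b² - 52/5b + 12 ≠ 0; add h_4 = 8/5b² - 52/5b + 12 to the basis.

S(f_1,f_3): lcm = a². S = 13/5ab - 14a + ⅓b + ⅓.
  leading term ab: subtract (13/25b)·f_1 from 13/5ab - 14a + ⅓b + ⅓ → -14a - 104/25b² + 79/3b + ⅓
  leading term a: subtract (-14/5)·f_1 from -14a - 104/25b² + 79/3b + ⅓ → -104/25b² + 731/15b - 419/3
  leading term b²: subtract (-13/5)·h_4 from -104/25b² + 731/15b - 419/3 → 1627/75b - 1627/15
  leading term b: no divisor's leading term divides it; move 1627/75b to the remainder.
  leading term 1: no divisor's leading term divides it; move -1627/15 to the remainder.
  remainder 1627/75b - 1627/15 ≠ 0; add h_5 = 1627/75b - 1627/15 to the basis.

S(f_2,f_3): lcm = a²b. S = -¼a² + ab² - 4ab - 19/2a + ⅓b² + ⅓b.
  leading term a²: subtract (-1/20a)·f_1 from -¼a² + ab² - 4ab - 19/2a + ⅓b² + ⅓b → ab² - 18/5ab - 12a + ⅓b² + ⅓b
  leading term ab²: subtract (⅕b²)·f_1 from ab² - 18/5ab - 12a + ⅓b² + ⅓b → -18/5ab - 12a - 8/5b³ + 31/3b² + ⅓b
  leading term ab: subtract (-18/25b)·f_1 from -18/5ab - 12a - 8/5b³ + 31/3b² + ⅓b → -12a - 8/5b³ + 1207/75b² - 107/3b
  leading term a: subtract (-12/5)·f_1 from -12a - 8/5b³ + 1207/75b² - 107/3b → -8/5b³ + 1207/75b² - 247/15b - 120
  leading term b³: subtract (-b)·h_4 from -8/5b³ + 1207/75b² - 247/15b - 120 → 427/75b² - 67/15b - 120
  leading term b²: subtract (427/120)·h_4 from 427/75b² - 67/15b - 120 → 1627/50b - 1627/10
  leading term b: subtract (3/2)·h_5 from 1627/50b - 1627/10 → 0
  remainder 0.

S(f_1,h_4): leading monomials are coprime, so the S-polynomial reduces to 0 (Buchberger's first criterion).
S(f_2,h_4): lcm = ab². S = 25/4ab - 15/2a - 19/2b.
  leading term ab: subtract (5/4b)·f_1 from 25/4ab - 15/2a - 19/2b → -15/2a - 10b² + 53b
  leading term a: subtract (-3/2)·f_1 from -15/2a - 10b² + 53b → -10b² + 65b - 75
  leading term b²: subtract (-25/4)·h_4 from -10b² + 65b - 75 → 0
  remainder 0.

S(f_3,h_4): leading monomials are coprime, so the S-polynomial reduces to 0 (Buchberger's first criterion).
S(f_1,h_5): leading monomials are coprime, so the S-polynomial reduces to 0 (Buchberger's first criterion).
S(f_2,h_5): lcm = ab. S = 19/4a - 19/2.
  leading term a: subtract (19/20)·f_1 from 19/4a - 19/2 → -38/5b + 38
  leading term b: subtract (-570/1627)·h_5 from -38/5b + 38 → 0
  remainder 0.

S(f_3,h_5): leading monomials are coprime, so the S-polynomial reduces to 0 (Buchberger's first criterion).
S(h_4,h_5): lcm = b². S = -3/2b + 15/2.
  leading term b: subtract (-225/3254)·h_5 from -3/2b + 15/2 → 0
  remainder 0.

Every S-polynomial of the final basis reduces to 0, so we have a Gröbner basis.
Inter-reduce: drop elements whose leading term is divisible by another's, tail-reduce, and make monic.
Reduced Gröbner basis: {a - 2, b - 5}.

Since the basis is lex-ordered, b - 5 is univariate in b. Its roots are {5}. Back-substituting each root into the other basis elements fixes the other coordinates.
  b = 5: the earlier basis element becomes a - 2 = 0, giving a = 2 — point (2, 5).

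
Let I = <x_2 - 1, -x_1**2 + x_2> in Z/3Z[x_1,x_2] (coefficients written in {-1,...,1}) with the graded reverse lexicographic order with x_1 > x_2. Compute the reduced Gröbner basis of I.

G = {x_1**2 - 1, x_2 - 1}

This is the nonlinear analogue of row-reducing a linear system.

f_1 = x_2 - 1, LT = x_2.
f_2 = -x_1**2 + x_2, LT = x_1**2.

The S-polynomials (S(f_1,f_2)) all reduce to 0 modulo the current basis, so we have a Gröbner basis.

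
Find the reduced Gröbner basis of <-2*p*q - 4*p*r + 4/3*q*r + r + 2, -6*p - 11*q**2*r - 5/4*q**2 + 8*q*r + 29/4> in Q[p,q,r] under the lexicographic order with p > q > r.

This is the nonlinear analogue of row-reducing a linear system.

f_1 = -2*p*q - 4*p*r + 4/3*q*r + r + 2, LT = p*q.
f_2 = -6*p - 11*q**2*r - 5/4*q**2 + 8*q*r + 29/4, LT = p.

S(f_1,f_2): lcm = p*q. S = 2*p*r - 11/6*q**3*r - 5/24*q**3 + 4/3*q**2*r - 2/3*q*r + 29/24*q - 1/2*r - 1.
  leading term p*r: subtract (-1/3*r)·f_2 from 2*p*r - 11/6*q**3*r - 5/24*q**3 + 4/3*q**2*r - 2/3*q*r + 29/24*q - 1/2*r - 1 → -11/6*q**3*r - 5/24*q**3 - 11/3*q**2*r**2 + 11/12*q**2*r + 8/3*q*r**2 - 2/3*q*r + 29/24*q + 23/12*r - 1
  leading term q**3*r: no divisor's leading term divides it; move -11/6*q**3*r to the remainder.
  leading term q**3: no divisor's leading term divides it; move -5/24*q**3 to the remainder.
  leading term q**2*r**2: no divisor's leading term divides it; move -11/3*q**2*r**2 to the remainder.
  leading term q**2*r: no divisor's leading term divides it; move 11/12*q**2*r to the remainder.
  leading term q*r**2: no divisor's leading term divides it; move 8/3*q*r**2 to the remainder.
  leading term q*r: no divisor's leading term divides it; move -2/3*q*r to the remainder.
  leading term q: no divisor's leading term divides it; move 29/24*q to the remainder.
  leading term r: no divisor's leading term divides it; move 23/12*r to the remainder.
  leading term 1: no divisor's leading term divides it; move -1 to the remainder.
  remainder -11/6*q**3*r - 5/24*q**3 - 11/3*q**2*r**2 + 11/12*q**2*r + 8/3*q*r**2 - 2/3*q*r + 29/24*q + 23/12*r - 1 ≠ 0; add g_3 = -11/6*q**3*r - 5/24*q**3 - 11/3*q**2*r**2 + 11/12*q**2*r + 8/3*q*r**2 - 2/3*q*r + 29/24*q + 23/12*r - 1 to the basis.

The other S-polynomials (S(f_1,g_3), S(f_2,g_3)) all reduce to 0 modulo the current basis, so we have a Gröbner basis.
Inter-reduce: drop elements whose leading term is divisible by another's, tail-reduce, and make monic.

G = {p + 11/6*q**2*r + 5/24*q**2 - 4/3*q*r - 29/24, q**3*r + 5/44*q**3 + 2*q**2*r**2 - 1/2*q**2*r - 16/11*q*r**2 + 4/11*q*r - 29/44*q - 23/22*r + 6/11}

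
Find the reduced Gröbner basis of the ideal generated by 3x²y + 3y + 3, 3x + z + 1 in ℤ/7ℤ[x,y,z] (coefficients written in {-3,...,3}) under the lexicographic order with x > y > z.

G = {x - 2z - 2, yz² + 2yz + 3y + 2}

Buchberger's algorithm terminates because the ascending chain of leading-term ideals stabilizes.

f_1 = 3x²y + 3y + 3, LT = x²y.
f_2 = 3x + z + 1, LT = x.

S(f_1,f_2): lcm = x²y. S = 2xyz + 2xy + y + 1.
  leading term xyz: subtract (3yz)·f_2 from 2xyz + 2xy + y + 1 → 2xy - 3yz² - 3yz + y + 1
  leading term xy: subtract (3y)·f_2 from 2xy - 3yz² - 3yz + y + 1 → -3yz² + yz - 2y + 1
  leading term yz²: no divisor's leading term divides it; move -3yz² to the remainder.
  leading term yz: no divisor's leading term divides it; move yz to the remainder.
  leading term y: no divisor's leading term divides it; move -2y to the remainder.
  leading term 1: no divisor's leading term divides it; move 1 to the remainder.
  remainder -3yz² + yz - 2y + 1 ≠ 0; add g_3 = -3yz² + yz - 2y + 1 to the basis.

The other S-polynomials (S(f_1,g_3), S(f_2,g_3)) all reduce to 0 modulo the current basis, so we have a Gröbner basis.
Inter-reduce: drop elements whose leading term is divisible by another's, tail-reduce, and make monic.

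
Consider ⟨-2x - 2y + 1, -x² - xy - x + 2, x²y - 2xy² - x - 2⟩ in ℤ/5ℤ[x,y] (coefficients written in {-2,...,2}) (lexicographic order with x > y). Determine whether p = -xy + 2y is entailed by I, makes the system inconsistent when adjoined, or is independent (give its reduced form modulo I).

First compute the reduced Gröbner basis of I by Buchberger's algorithm.
f_1 = -2x - 2y + 1, LT = x.
f_2 = -x² - xy - x + 2, LT = x².
f_3 = x²y - 2xy² - x - 2, LT = x²y.

S(f_1,f_2): lcm = x². S = x + 2.
  reduce S modulo (f_1, f_2, f_3):
  remainder -y ≠ 0; add h_4 = -y to the basis.

The other S-polynomials (S(f_1,f_3), S(f_2,f_3), S(f_1,h_4), S(f_2,h_4), S(f_3,h_4)) all reduce to 0 modulo the current basis, so we have a Gröbner basis.
Inter-reduce: drop elements whose leading term is divisible by another's, tail-reduce, and make monic.
Reduced Gröbner basis: {x + 2, y}.
Label its elements g_1 = x + 2, g_2 = y.

Reduce p = -xy + 2y modulo G:
  leading term xy: subtract (-y)·g_1 from -xy + 2y → -y
  leading term y: subtract (-1)·g_2 from -y → 0
  normal form = 0.
Since the normal form is 0, p ∈ I.

Ideal membership is decidable via reduction modulo a Gröbner basis.

-xy + 2y lies in I (it reduces to 0).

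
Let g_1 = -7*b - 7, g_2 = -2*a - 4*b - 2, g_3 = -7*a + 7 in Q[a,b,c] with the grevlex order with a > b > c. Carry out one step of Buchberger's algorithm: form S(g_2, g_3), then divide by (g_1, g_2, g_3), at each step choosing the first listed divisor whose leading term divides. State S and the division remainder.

S(g_2, g_3) = 2*b + 2; remainder on division = 0.

lcm(LM(g_2), LM(g_3)) = a.
S = (lcm/LT(g_2))·g_2 − (lcm/LT(g_3))·g_3 = 2*b + 2.
Reduce S modulo (g_1, g_2, g_3) in that order:
  leading term b: subtract (-2/7)·g_1 from 2*b + 2 → 0
The remainder is 0, so this S-polynomial contributes no new basis element.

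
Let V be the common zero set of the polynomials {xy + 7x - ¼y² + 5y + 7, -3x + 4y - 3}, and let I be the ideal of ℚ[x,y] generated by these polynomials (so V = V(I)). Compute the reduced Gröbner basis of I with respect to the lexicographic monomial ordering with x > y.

G = {x - 4/3y + 1, y² + 160/13y}

This is the nonlinear analogue of row-reducing a linear system.

f_1 = xy + 7x - ¼y² + 5y + 7, LT = xy.
f_2 = -3x + 4y - 3, LT = x.

S(f_1,f_2): lcm = xy. S = 7x + 13/12y² + 4y + 7.
  leading term x: subtract (-7/3)·f_2 from 7x + 13/12y² + 4y + 7 → 13/12y² + 40/3y
  leading term y²: no divisor's leading term divides it; move 13/12y² to the remainder.
  leading term y: no divisor's leading term divides it; move 40/3y to the remainder.
  remainder 13/12y² + 40/3y ≠ 0; add g_3 = 13/12y² + 40/3y to the basis.

S(f_1,g_3): lcm = xy². S = -69/13xy - ¼y³ + 5y² + 7y.
  leading term xy: subtract (-69/13)·f_1 from -69/13xy - ¼y³ + 5y² + 7y → 483/13x - ¼y³ + 191/52y² + 436/13y + 483/13
  leading term x: subtract (-161/13)·f_2 from 483/13x - ¼y³ + 191/52y² + 436/13y + 483/13 → -¼y³ + 191/52y² + 1080/13y
  leading term y³: subtract (-3/13y)·g_3 from -¼y³ + 191/52y² + 1080/13y → 27/4y² + 1080/13y
  leading term y²: subtract (81/13)·g_3 from 27/4y² + 1080/13y → 0
  remainder 0.

S(f_2,g_3): leading monomials are coprime, so the S-polynomial reduces to 0 (Buchberger's first criterion).
Every S-polynomial of the final basis reduces to 0, so we have a Gröbner basis.
Inter-reduce: drop elements whose leading term is divisible by another's, tail-reduce, and make monic.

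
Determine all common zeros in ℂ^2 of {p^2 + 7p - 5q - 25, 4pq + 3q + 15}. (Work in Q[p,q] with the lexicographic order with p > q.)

{(0, -5), (-5*sqrt(89)/8 - 31/8, -15/32 + 3*sqrt(89)/32), (-31/8 + 5*sqrt(89)/8, -3*sqrt(89)/32 - 15/32)}

Compute a lex Gröbner basis by Buchberger's algorithm.
f_1 = p^2 + 7p - 5q - 25, LT = p^2.
f_2 = 4pq + 3q + 15, LT = pq.

S(f_1,f_2): lcm = p^2q. S = 25/4pq - 15/4p - 5q^2 - 25q.
  reduce S modulo (f_1, f_2):
  remainder -15/4p - 5q^2 - 475/16q - 375/16 ≠ 0; add h_3 = -15/4p - 5q^2 - 475/16q - 375/16 to the basis.

S(f_2,h_3): lcm = pq. S = -4/3q^3 - 95/12q^2 - 11/2q + 15/4.
  reduce S modulo (f_1, f_2, h_3):
  remainder -4/3q^3 - 95/12q^2 - 11/2q + 15/4 ≠ 0; add h_4 = -4/3q^3 - 95/12q^2 - 11/2q + 15/4 to the basis.

The other S-polynomials (S(f_1,h_3), S(f_1,h_4), S(f_2,h_4), S(h_3,h_4)) all reduce to 0 modulo the current basis, so we have a Gröbner basis.
Inter-reduce: drop elements whose leading term is divisible by another's, tail-reduce, and make monic.
Reduced Gröbner basis: {p + 4/3q^2 + 95/12q + 25/4, q^3 + 95/16q^2 + 33/8q - 45/16}.

Elimination: the polynomial q^3 + 95/16q^2 + 33/8q - 45/16 lies in the elimination ideal for q, so q ∈ {-5, -15/32 + 3*sqrt(89)/32, -3*sqrt(89)/32 - 15/32}. For each such q, the remaining basis elements (now univariate) give the rest of the solution.
  q = -5: the earlier basis element becomes p = 0, giving p = 0 — point (0, -5).
  q = -15/32 + 3*sqrt(89)/32: the earlier basis element becomes p + 31/8 + 5*sqrt(89)/8 = 0, giving p = -5*sqrt(89)/8 - 31/8 — point (-5*sqrt(89)/8 - 31/8, -15/32 + 3*sqrt(89)/32).
  q = -3*sqrt(89)/32 - 15/32: the earlier basis element becomes p - 5*sqrt(89)/8 + 31/8 = 0, giving p = -31/8 + 5*sqrt(89)/8 — point (-31/8 + 5*sqrt(89)/8, -3*sqrt(89)/32 - 15/32).
A lex Gröbner basis triangularizes the system, enabling back-substitution.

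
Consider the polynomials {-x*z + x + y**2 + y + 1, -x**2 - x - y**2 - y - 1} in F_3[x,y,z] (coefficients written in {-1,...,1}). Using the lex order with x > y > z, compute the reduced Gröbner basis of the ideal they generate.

G = {x**2 + x + y**2 + y + 1, x*y**2 + x*y + x + y**2*z + y*z + z, x*z - x - y**2 - y - 1, y**4 - y**3 + y**2*z**2 - y**2*z + y*z**2 - y*z - y + z**2 - z + 1}

f_1 = -x*z + x + y**2 + y + 1, LT = x*z.
f_2 = -x**2 - x - y**2 - y - 1, LT = x**2.

S(f_1,f_2): lcm = x**2*z. S = -x**2 - x*y**2 - x*y - x*z - x - y**2*z - y*z - z.
  leading term x**2: subtract (1)·f_2 from -x**2 - x*y**2 - x*y - x*z - x - y**2*z - y*z - z → -x*y**2 - x*y - x*z - y**2*z + y**2 - y*z + y - z + 1
  leading term x*y**2: no divisor's leading term divides it; move -x*y**2 to the remainder.
  leading term x*y: no divisor's leading term divides it; move -x*y to the remainder.
  leading term x*z: subtract (1)·f_1 from -x*z - y**2*z + y**2 - y*z + y - z + 1 → -x - y**2*z - y*z - z
  leading term x: no divisor's leading term divides it; move -x to the remainder.
  leading term y**2*z: no divisor's leading term divides it; move -y**2*z to the remainder.
  leading term y*z: no divisor's leading term divides it; move -y*z to the remainder.
  leading term z: no divisor's leading term divides it; move -z to the remainder.
  remainder -x*y**2 - x*y - x - y**2*z - y*z - z ≠ 0; add g_3 = -x*y**2 - x*y - x - y**2*z - y*z - z to the basis.

S(f_1,g_3): lcm = x*y**2*z. S = -x*y**2 - x*y*z - x*z - y**4 - y**3 - y**2*z**2 - y**2 - y*z**2 - z**2.
  leading term x*y**2: subtract (1)·g_3 from -x*y**2 - x*y*z - x*z - y**4 - y**3 - y**2*z**2 - y**2 - y*z**2 - z**2 → -x*y*z + x*y - x*z + x - y**4 - y**3 - y**2*z**2 + y**2*z - y**2 - y*z**2 + y*z - z**2 + z
  leading term x*y*z: subtract (y)·f_1 from -x*y*z + x*y - x*z + x - y**4 - y**3 - y**2*z**2 + y**2*z - y**2 - y*z**2 + y*z - z**2 + z → -x*z + x - y**4 + y**3 - y**2*z**2 + y**2*z + y**2 - y*z**2 + y*z - y - z**2 + z
  leading term x*z: subtract (1)·f_1 from -x*z + x - y**4 + y**3 - y**2*z**2 + y**2*z + y**2 - y*z**2 + y*z - y - z**2 + z → -y**4 + y**3 - y**2*z**2 + y**2*z - y*z**2 + y*z + y - z**2 + z - 1
  leading term y**4: no divisor's leading term divides it; move -y**4 to the remainder.
  leading term y**3: no divisor's leading term divides it; move y**3 to the remainder.
  leading term y**2*z**2: no divisor's leading term divides it; move -y**2*z**2 to the remainder.
  leading term y**2*z: no divisor's leading term divides it; move y**2*z to the remainder.
  leading term y*z**2: no divisor's leading term divides it; move -y*z**2 to the remainder.
  leading term y*z: no divisor's leading term divides it; move y*z to the remainder.
  leading term y: no divisor's leading term divides it; move y to the remainder.
  leading term z**2: no divisor's leading term divides it; move -z**2 to the remainder.
  leading term z: no divisor's leading term divides it; move z to the remainder.
  leading term 1: no divisor's leading term divides it; move -1 to the remainder.
  remainder -y**4 + y**3 - y**2*z**2 + y**2*z - y*z**2 + y*z + y - z**2 + z - 1 ≠ 0; add g_4 = -y**4 + y**3 - y**2*z**2 + y**2*z - y*z**2 + y*z + y - z**2 + z - 1 to the basis.

The other S-polynomials (S(f_2,g_3), S(f_1,g_4), S(f_2,g_4), S(g_3,g_4)) all reduce to 0 modulo the current basis, so we have a Gröbner basis.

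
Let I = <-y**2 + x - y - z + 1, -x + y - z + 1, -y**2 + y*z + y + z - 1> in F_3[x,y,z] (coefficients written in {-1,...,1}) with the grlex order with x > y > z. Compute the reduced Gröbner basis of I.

G = {y**2 - z + 1, y*z + y, z**2 - 1, x - y + z - 1}

This is the nonlinear analogue of row-reducing a linear system.

f_1 = -y**2 + x - y - z + 1, LT = y**2.
f_2 = -x + y - z + 1, LT = x.
f_3 = -y**2 + y*z + y + z - 1, LT = y**2.

S(f_1,f_3): lcm = y**2. S = y*z - x - y - z + 1.
  leading term y*z: no divisor's leading term divides it; move y*z to the remainder.
  leading term x: subtract (1)·f_2 from -x - y - z + 1 → y
  leading term y: no divisor's leading term divides it; move y to the remainder.
  remainder y*z + y ≠ 0; add g_4 = y*z + y to the basis.

S(f_1,g_4): lcm = y**2*z. S = -x*z - y**2 + y*z + z**2 - z.
  leading term x*z: subtract (z)·f_2 from -x*z - y**2 + y*z + z**2 - z → -y**2 - z**2 + z
  leading term y**2: subtract (1)·f_1 from -y**2 - z**2 + z → -z**2 - x + y - z - 1
  leading term z**2: no divisor's leading term divides it; move -z**2 to the remainder.
  leading term x: subtract (1)·f_2 from -x + y - z - 1 → 1
  leading term 1: no divisor's leading term divides it; move 1 to the remainder.
  remainder -z**2 + 1 ≠ 0; add g_5 = -z**2 + 1 to the basis.

The other S-polynomials (S(f_1,f_2), S(f_2,f_3), S(f_2,g_4), S(f_3,g_4), S(f_1,g_5), S(f_2,g_5), S(f_3,g_5), S(g_4,g_5)) all reduce to 0 modulo the current basis, so we have a Gröbner basis.
Inter-reduce: drop elements whose leading term is divisible by another's, tail-reduce, and make monic.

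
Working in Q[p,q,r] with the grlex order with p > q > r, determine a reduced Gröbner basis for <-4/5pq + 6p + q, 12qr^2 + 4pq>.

This is the nonlinear analogue of row-reducing a linear system.

f_1 = -4/5pq + 6p + q, LT = pq.
f_2 = 12qr^2 + 4pq, LT = qr^2.

S(f_1,f_2): lcm = pqr^2. S = -1/3p^2q - 15/2pr^2 - 5/4qr^2.
  leading term p^2q: subtract (5/12p)·f_1 from -1/3p^2q - 15/2pr^2 - 5/4qr^2 → -15/2pr^2 - 5/4qr^2 - 5/2p^2 - 5/12pq
  leading term pr^2: no divisor's leading term divides it; move -15/2pr^2 to the remainder.
  leading term qr^2: subtract (-5/48)·f_2 from -5/4qr^2 - 5/2p^2 - 5/12pq → -5/2p^2
  leading term p^2: no divisor's leading term divides it; move -5/2p^2 to the remainder.
  remainder -15/2pr^2 - 5/2p^2 ≠ 0; add g_3 = -15/2pr^2 - 5/2p^2 to the basis.

The other S-polynomials (S(f_1,g_3), S(f_2,g_3)) all reduce to 0 modulo the current basis, so we have a Gröbner basis.

G = {pr^2 + 1/3p^2, qr^2 + 5/2p + 5/12q, pq - 15/2p - 5/4q}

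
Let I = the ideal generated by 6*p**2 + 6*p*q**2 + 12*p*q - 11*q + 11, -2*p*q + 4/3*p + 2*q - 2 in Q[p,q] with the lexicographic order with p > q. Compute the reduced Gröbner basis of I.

G = {p - 3*q**3 + 5/2*q**2 - 37/6*q + 20/3, q**4 - 3/2*q**3 + 47/18*q**2 - 106/27*q + 49/27}

f_1 = 6*p**2 + 6*p*q**2 + 12*p*q - 11*q + 11, LT = p**2.
f_2 = -2*p*q + 4/3*p + 2*q - 2, LT = p*q.

S(f_1,f_2): lcm = p**2*q. S = 2/3*p**2 + p*q**3 + 2*p*q**2 + p*q - p - 11/6*q**2 + 11/6*q.
  reduce S modulo (f_1, f_2):
  remainder -1/3*p + q**3 - 5/6*q**2 + 37/18*q - 20/9 ≠ 0; add g_3 = -1/3*p + q**3 - 5/6*q**2 + 37/18*q - 20/9 to the basis.

S(f_2,g_3): lcm = p*q. S = -2/3*p + 3*q**4 - 5/2*q**3 + 37/6*q**2 - 23/3*q + 1.
  reduce S modulo (f_1, f_2, g_3):
  remainder 3*q**4 - 9/2*q**3 + 47/6*q**2 - 106/9*q + 49/9 ≠ 0; add g_4 = 3*q**4 - 9/2*q**3 + 47/6*q**2 - 106/9*q + 49/9 to the basis.

The other S-polynomials (S(f_1,g_3), S(f_1,g_4), S(f_2,g_4), S(g_3,g_4)) all reduce to 0 modulo the current basis, so we have a Gröbner basis.
Inter-reduce: drop elements whose leading term is divisible by another's, tail-reduce, and make monic.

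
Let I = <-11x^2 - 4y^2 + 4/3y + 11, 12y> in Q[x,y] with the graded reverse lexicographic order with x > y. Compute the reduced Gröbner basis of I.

G = {x^2 - 1, y}

f_1 = -11x^2 - 4y^2 + 4/3y + 11, LT = x^2.
f_2 = 12y, LT = y.

The S-polynomials (S(f_1,f_2)) all reduce to 0 modulo the current basis, so we have a Gröbner basis.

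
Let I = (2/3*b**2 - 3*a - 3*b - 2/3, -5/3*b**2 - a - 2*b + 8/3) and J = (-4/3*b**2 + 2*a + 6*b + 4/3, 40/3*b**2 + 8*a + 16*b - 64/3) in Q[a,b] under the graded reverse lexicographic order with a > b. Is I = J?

No, the ideals differ.

Since reduced Gröbner bases are canonical representatives of ideals under a given ordering, it suffices to compute and compare them.
Buchberger on the first generating set:
f_1 = 2/3*b**2 - 3*a - 3*b - 2/3, LT = b**2.
f_2 = -5/3*b**2 - a - 2*b + 8/3, LT = b**2.

S(f_1,f_2): lcm = b**2. S = -51/10*a - 57/10*b + 3/5.
  leading term a: no divisor's leading term divides it; move -51/10*a to the remainder.
  leading term b: no divisor's leading term divides it; move -57/10*b to the remainder.
  leading term 1: no divisor's leading term divides it; move 3/5 to the remainder.
  remainder -51/10*a - 57/10*b + 3/5 ≠ 0; add g_3 = -51/10*a - 57/10*b + 3/5 to the basis.

The other S-polynomials (S(f_1,g_3), S(f_2,g_3)) all reduce to 0 modulo the current basis, so we have a Gröbner basis.
Inter-reduce: drop elements whose leading term is divisible by another's, tail-reduce, and make monic.
Reduced Gröbner basis: {b**2 + 9/17*b - 26/17, a + 19/17*b - 2/17}.

Buchberger on the second generating set:
h_1 = -4/3*b**2 + 2*a + 6*b + 4/3, LT = b**2.
h_2 = 40/3*b**2 + 8*a + 16*b - 64/3, LT = b**2.

S(h_1,h_2): lcm = b**2. S = -21/10*a - 57/10*b + 3/5.
  leading term a: no divisor's leading term divides it; move -21/10*a to the remainder.
  leading term b: no divisor's leading term divides it; move -57/10*b to the remainder.
  leading term 1: no divisor's leading term divides it; move 3/5 to the remainder.
  remainder -21/10*a - 57/10*b + 3/5 ≠ 0; add k_3 = -21/10*a - 57/10*b + 3/5 to the basis.

The other S-polynomials (S(h_1,k_3), S(h_2,k_3)) all reduce to 0 modulo the current basis, so we have a Gröbner basis.
Inter-reduce: drop elements whose leading term is divisible by another's, tail-reduce, and make monic.
Reduced Gröbner basis: {b**2 - 3/7*b - 10/7, a + 19/7*b - 2/7}.

These differ, so the ideals are not equal.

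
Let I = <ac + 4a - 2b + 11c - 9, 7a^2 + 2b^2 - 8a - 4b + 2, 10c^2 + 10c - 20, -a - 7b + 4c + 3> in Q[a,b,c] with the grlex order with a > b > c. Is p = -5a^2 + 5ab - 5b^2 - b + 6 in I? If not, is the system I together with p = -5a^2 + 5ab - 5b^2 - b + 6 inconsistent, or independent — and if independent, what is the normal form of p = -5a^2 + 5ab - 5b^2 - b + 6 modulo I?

First compute the reduced Gröbner basis of I by Buchberger's algorithm.
f_1 = ac + 4a - 2b + 11c - 9, LT = ac.
f_2 = 7a^2 + 2b^2 - 8a - 4b + 2, LT = a^2.
f_3 = 10c^2 + 10c - 20, LT = c^2.
f_4 = -a - 7b + 4c + 3, LT = a.

S(f_1,f_2): lcm = a^2c. S = -2/7b^2c + 4a^2 - 2ab + 85/7ac + 4/7bc - 9a - 2/7c.
  reduce S modulo (f_1, f_2, f_3, f_4):
  remainder -2/7b^2c + 90/7b^2 - 52/7bc + 2741/7b - 2421/7c - 356/7 ≠ 0; add h_5 = -2/7b^2c + 90/7b^2 - 52/7bc + 2741/7b - 2421/7c - 356/7 to the basis.

S(f_1,f_3): lcm = ac^2. S = 3ac - 2bc + 11c^2 + 2a - 9c.
  reduce S modulo (f_1, f_2, f_3, f_4, h_5):
  remainder -2bc + 76b - 93c + 19 ≠ 0; add h_6 = -2bc + 76b - 93c + 19 to the basis.

S(f_1,f_4): lcm = ac. S = -7bc + 4c^2 + 4a - 2b + 14c - 9.
  reduce S modulo (f_1, f_2, f_3, f_4, h_5, h_6):
  remainder -296b + 703/2c - 111/2 ≠ 0; add h_7 = -296b + 703/2c - 111/2 to the basis.

S(f_2,f_4): lcm = a^2. S = -7ab + 4ac + 2/7b^2 + 13/7a - 4/7b + 2/7.
  reduce S modulo (f_1, f_2, f_3, f_4, h_5, h_6, h_7):
  remainder -93315/1792c + 93315/1792 ≠ 0; add h_8 = -93315/1792c + 93315/1792 to the basis.

The other S-polynomials (S(f_2,f_3), S(f_3,f_4), S(f_1,h_5), S(f_2,h_5), S(f_3,h_5), S(f_4,h_5), S(f_1,h_6), S(f_2,h_6), S(f_3,h_6), S(f_4,h_6), S(h_5,h_6), S(f_1,h_7), S(f_2,h_7), S(f_3,h_7), S(f_4,h_7), S(h_5,h_7), S(h_6,h_7), S(f_1,h_8), S(f_2,h_8), S(f_3,h_8), S(f_4,h_8), S(h_5,h_8), S(h_6,h_8), S(h_7,h_8)) all reduce to 0 modulo the current basis, so we have a Gröbner basis.
Inter-reduce: drop elements whose leading term is divisible by another's, tail-reduce, and make monic.
Reduced Gröbner basis: {a, b - 1, c - 1}.
Label its elements g_1 = a, g_2 = b - 1, g_3 = c - 1.

Reduce p = -5a^2 + 5ab - 5b^2 - b + 6 modulo G:
  leading term a^2: subtract (-5a)·g_1 from -5a^2 + 5ab - 5b^2 - b + 6 → 5ab - 5b^2 - b + 6
  leading term ab: subtract (5b)·g_1 from 5ab - 5b^2 - b + 6 → -5b^2 - b + 6
  leading term b^2: subtract (-5b)·g_2 from -5b^2 - b + 6 → -6b + 6
  leading term b: subtract (-6)·g_2 from -6b + 6 → 0
  normal form = 0.
Since the normal form is 0, p ∈ I.

-5a^2 + 5ab - 5b^2 - b + 6 lies in I (it reduces to 0).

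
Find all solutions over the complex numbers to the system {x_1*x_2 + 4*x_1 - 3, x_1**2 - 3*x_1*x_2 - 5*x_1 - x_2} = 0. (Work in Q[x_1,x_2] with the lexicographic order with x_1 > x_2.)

{(1, -1), (-4 - sqrt(13), -8 + sqrt(13)), (-4 + sqrt(13), -8 - sqrt(13))}

Compute a lex Gröbner basis by Buchberger's algorithm.
f_1 = x_1*x_2 + 4*x_1 - 3, LT = x_1*x_2.
f_2 = x_1**2 - 3*x_1*x_2 - 5*x_1 - x_2, LT = x_1**2.

S(f_1,f_2): lcm = x_1**2*x_2. S = 4*x_1**2 + 3*x_1*x_2**2 + 5*x_1*x_2 - 3*x_1 + x_2**2.
  leading term x_1**2: subtract (4)·f_2 from 4*x_1**2 + 3*x_1*x_2**2 + 5*x_1*x_2 - 3*x_1 + x_2**2 → 3*x_1*x_2**2 + 17*x_1*x_2 + 17*x_1 + x_2**2 + 4*x_2
  leading term x_1*x_2**2: subtract (3*x_2)·f_1 from 3*x_1*x_2**2 + 17*x_1*x_2 + 17*x_1 + x_2**2 + 4*x_2 → 5*x_1*x_2 + 17*x_1 + x_2**2 + 13*x_2
  leading term x_1*x_2: subtract (5)·f_1 from 5*x_1*x_2 + 17*x_1 + x_2**2 + 13*x_2 → -3*x_1 + x_2**2 + 13*x_2 + 15
  leading term x_1: no divisor's leading term divides it; move -3*x_1 to the remainder.
  leading term x_2**2: no divisor's leading term divides it; move x_2**2 to the remainder.
  leading term x_2: no divisor's leading term divides it; move 13*x_2 to the remainder.
  leading term 1: no divisor's leading term divides it; move 15 to the remainder.
  remainder -3*x_1 + x_2**2 + 13*x_2 + 15 ≠ 0; add h_3 = -3*x_1 + x_2**2 + 13*x_2 + 15 to the basis.

S(f_1,h_3): lcm = x_1*x_2. S = 4*x_1 + 1/3*x_2**3 + 13/3*x_2**2 + 5*x_2 - 3.
  leading term x_1: subtract (-4/3)·h_3 from 4*x_1 + 1/3*x_2**3 + 13/3*x_2**2 + 5*x_2 - 3 → 1/3*x_2**3 + 17/3*x_2**2 + 67/3*x_2 + 17
  leading term x_2**3: no divisor's leading term divides it; move 1/3*x_2**3 to the remainder.
  leading term x_2**2: no divisor's leading term divides it; move 17/3*x_2**2 to the remainder.
  leading term x_2: no divisor's leading term divides it; move 67/3*x_2 to the remainder.
  leading term 1: no divisor's leading term divides it; move 17 to the remainder.
  remainder 1/3*x_2**3 + 17/3*x_2**2 + 67/3*x_2 + 17 ≠ 0; add h_4 = 1/3*x_2**3 + 17/3*x_2**2 + 67/3*x_2 + 17 to the basis.

S(f_2,h_3): lcm = x_1**2. S = 1/3*x_1*x_2**2 + 4/3*x_1*x_2 - x_2.
  leading term x_1*x_2**2: subtract (1/3*x_2)·f_1 from 1/3*x_1*x_2**2 + 4/3*x_1*x_2 - x_2 → 0
  remainder 0.

S(f_1,h_4): lcm = x_1*x_2**3. S = -13*x_1*x_2**2 - 67*x_1*x_2 - 51*x_1 - 3*x_2**2.
  leading term x_1*x_2**2: subtract (-13*x_2)·f_1 from -13*x_1*x_2**2 - 67*x_1*x_2 - 51*x_1 - 3*x_2**2 → -15*x_1*x_2 - 51*x_1 - 3*x_2**2 - 39*x_2
  leading term x_1*x_2: subtract (-15)·f_1 from -15*x_1*x_2 - 51*x_1 - 3*x_2**2 - 39*x_2 → 9*x_1 - 3*x_2**2 - 39*x_2 - 45
  leading term x_1: subtract (-3)·h_3 from 9*x_1 - 3*x_2**2 - 39*x_2 - 45 → 0
  remainder 0.

S(f_2,h_4): leading monomials are coprime, so the S-polynomial reduces to 0 (Buchberger's first criterion).
S(h_3,h_4): leading monomials are coprime, so the S-polynomial reduces to 0 (Buchberger's first criterion).
Every S-polynomial of the final basis reduces to 0, so we have a Gröbner basis.
Inter-reduce: drop elements whose leading term is divisible by another's, tail-reduce, and make monic.
Reduced Gröbner basis: {x_1 - 1/3*x_2**2 - 13/3*x_2 - 5, x_2**3 + 17*x_2**2 + 67*x_2 + 51}.

From the last basis element, x_2**3 + 17*x_2**2 + 67*x_2 + 51 = 0, so x_2 takes values in {-1, -8 + sqrt(13), -8 - sqrt(13)}. Each choice, substituted upward through the basis, yields the corresponding point(s) of the solution set.
  x_2 = -1: the earlier basis element becomes x_1 - 1 = 0, giving x_1 = 1 — point (1, -1).
  x_2 = -8 + sqrt(13): the earlier basis element becomes x_1 + sqrt(13) + 4 = 0, giving x_1 = -4 - sqrt(13) — point (-4 - sqrt(13), -8 + sqrt(13)).
  x_2 = -8 - sqrt(13): the earlier basis element becomes x_1 - sqrt(13) + 4 = 0, giving x_1 = -4 + sqrt(13) — point (-4 + sqrt(13), -8 - sqrt(13)).
Substituting each solution back into the original system confirms all equations vanish.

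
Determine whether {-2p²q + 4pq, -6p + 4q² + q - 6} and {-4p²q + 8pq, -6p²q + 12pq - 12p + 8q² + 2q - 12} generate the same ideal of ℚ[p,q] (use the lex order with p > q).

Yes, the ideals are equal.

Two ideals are equal iff their reduced Gröbner bases coincide (the reduced basis is unique for a fixed ordering).
Buchberger on the first generating set:
f_1 = -2p²q + 4pq, LT = p²q.
f_2 = -6p + 4q² + q - 6, LT = p.

S(f_1,f_2): lcm = p²q. S = ⅔pq³ + ⅙pq² - 3pq.
  reduce S modulo (f_1, f_2):
  remainder 4/9q⁵ + 2/9q⁴ - 95/36q³ - ⅔q² + 3q ≠ 0; add g_3 = 4/9q⁵ + 2/9q⁴ - 95/36q³ - ⅔q² + 3q to the basis.

The other S-polynomials (S(f_1,g_3), S(f_2,g_3)) all reduce to 0 modulo the current basis, so we have a Gröbner basis.
Inter-reduce: drop elements whose leading term is divisible by another's, tail-reduce, and make monic.
Reduced Gröbner basis: {p - ⅔q² - ⅙q + 1, q⁵ + ½q⁴ - 95/16q³ - 3/2q² + 27/4q}.

Buchberger on the second generating set:
h_1 = -4p²q + 8pq, LT = p²q.
h_2 = -6p²q + 12pq - 12p + 8q² + 2q - 12, LT = p²q.

S(h_1,h_2): lcm = p²q. S = -2p + 4/3q² + ⅓q - 2.
  reduce S modulo (h_1, h_2):
  remainder -2p + 4/3q² + ⅓q - 2 ≠ 0; add k_3 = -2p + 4/3q² + ⅓q - 2 to the basis.

S(h_1,k_3): lcm = p²q. S = ⅔pq³ + ⅙pq² - 3pq.
  reduce S modulo (h_1, h_2, k_3):
  remainder 4/9q⁵ + 2/9q⁴ - 95/36q³ - ⅔q² + 3q ≠ 0; add k_4 = 4/9q⁵ + 2/9q⁴ - 95/36q³ - ⅔q² + 3q to the basis.

The other S-polynomials (S(h_2,k_3), S(h_1,k_4), S(h_2,k_4), S(k_3,k_4)) all reduce to 0 modulo the current basis, so we have a Gröbner basis.
Inter-reduce: drop elements whose leading term is divisible by another's, tail-reduce, and make monic.
Reduced Gröbner basis: {p - ⅔q² - ⅙q + 1, q⁵ + ½q⁴ - 95/16q³ - 3/2q² + 27/4q}.

Same reduced basis, so the two generating sets span the same ideal.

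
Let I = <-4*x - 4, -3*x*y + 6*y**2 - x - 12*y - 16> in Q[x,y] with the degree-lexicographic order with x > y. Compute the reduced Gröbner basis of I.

G = {y**2 - 3/2*y - 5/2, x + 1}

f_1 = -4*x - 4, LT = x.
f_2 = -3*x*y + 6*y**2 - x - 12*y - 16, LT = x*y.

S(f_1,f_2): lcm = x*y. S = 2*y**2 - 1/3*x - 3*y - 16/3.
  leading term y**2: no divisor's leading term divides it; move 2*y**2 to the remainder.
  leading term x: subtract (1/12)·f_1 from -1/3*x - 3*y - 16/3 → -3*y - 5
  leading term y: no divisor's leading term divides it; move -3*y to the remainder.
  leading term 1: no divisor's leading term divides it; move -5 to the remainder.
  remainder 2*y**2 - 3*y - 5 ≠ 0; add g_3 = 2*y**2 - 3*y - 5 to the basis.

S(f_1,g_3): leading monomials are coprime, so the S-polynomial reduces to 0 (Buchberger's first criterion).
S(f_2,g_3): lcm = x*y**2. S = -2*y**3 + 11/6*x*y + 4*y**2 + 5/2*x + 16/3*y.
  leading term y**3: subtract (-y)·g_3 from -2*y**3 + 11/6*x*y + 4*y**2 + 5/2*x + 16/3*y → 11/6*x*y + y**2 + 5/2*x + 1/3*y
  leading term x*y: subtract (-11/24*y)·f_1 from 11/6*x*y + y**2 + 5/2*x + 1/3*y → y**2 + 5/2*x - 3/2*y
  leading term y**2: subtract (1/2)·g_3 from y**2 + 5/2*x - 3/2*y → 5/2*x + 5/2
  leading term x: subtract (-5/8)·f_1 from 5/2*x + 5/2 → 0
  remainder 0.

Every S-polynomial of the final basis reduces to 0, so we have a Gröbner basis.
Inter-reduce: drop elements whose leading term is divisible by another's, tail-reduce, and make monic.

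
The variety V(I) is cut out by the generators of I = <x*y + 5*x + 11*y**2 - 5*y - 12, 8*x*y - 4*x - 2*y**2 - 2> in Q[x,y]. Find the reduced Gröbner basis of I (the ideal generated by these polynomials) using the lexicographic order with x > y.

f_1 = x*y + 5*x + 11*y**2 - 5*y - 12, LT = x*y.
f_2 = 8*x*y - 4*x - 2*y**2 - 2, LT = x*y.

S(f_1,f_2): lcm = x*y. S = 11/2*x + 45/4*y**2 - 5*y - 47/4.
  leading term x: no divisor's leading term divides it; move 11/2*x to the remainder.
  leading term y**2: no divisor's leading term divides it; move 45/4*y**2 to the remainder.
  leading term y: no divisor's leading term divides it; move -5*y to the remainder.
  leading term 1: no divisor's leading term divides it; move -47/4 to the remainder.
  remainder 11/2*x + 45/4*y**2 - 5*y - 47/4 ≠ 0; add g_3 = 11/2*x + 45/4*y**2 - 5*y - 47/4 to the basis.

S(f_1,g_3): lcm = x*y. S = 5*x - 45/22*y**3 + 131/11*y**2 - 63/22*y - 12.
  leading term x: subtract (10/11)·g_3 from 5*x - 45/22*y**3 + 131/11*y**2 - 63/22*y - 12 → -45/22*y**3 + 37/22*y**2 + 37/22*y - 29/22
  leading term y**3: no divisor's leading term divides it; move -45/22*y**3 to the remainder.
  leading term y**2: no divisor's leading term divides it; move 37/22*y**2 to the remainder.
  leading term y: no divisor's leading term divides it; move 37/22*y to the remainder.
  leading term 1: no divisor's leading term divides it; move -29/22 to the remainder.
  remainder -45/22*y**3 + 37/22*y**2 + 37/22*y - 29/22 ≠ 0; add g_4 = -45/22*y**3 + 37/22*y**2 + 37/22*y - 29/22 to the basis.

The other S-polynomials (S(f_2,g_3), S(f_1,g_4), S(f_2,g_4), S(g_3,g_4)) all reduce to 0 modulo the current basis, so we have a Gröbner basis.
Inter-reduce: drop elements whose leading term is divisible by another's, tail-reduce, and make monic.

G = {x + 45/22*y**2 - 10/11*y - 47/22, y**3 - 37/45*y**2 - 37/45*y + 29/45}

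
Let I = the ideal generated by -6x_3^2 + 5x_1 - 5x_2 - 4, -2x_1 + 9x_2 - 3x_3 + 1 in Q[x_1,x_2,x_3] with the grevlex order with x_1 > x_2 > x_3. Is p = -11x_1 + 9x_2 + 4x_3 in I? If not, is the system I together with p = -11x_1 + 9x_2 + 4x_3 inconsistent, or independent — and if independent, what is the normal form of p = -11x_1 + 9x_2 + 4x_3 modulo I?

First compute the reduced Gröbner basis of I by Buchberger's algorithm.
f_1 = -6x_3^2 + 5x_1 - 5x_2 - 4, LT = x_3^2.
f_2 = -2x_1 + 9x_2 - 3x_3 + 1, LT = x_1.

The S-polynomials (S(f_1,f_2)) all reduce to 0 modulo the current basis, so we have a Gröbner basis.
Inter-reduce: drop elements whose leading term is divisible by another's, tail-reduce, and make monic.
Reduced Gröbner basis: {x_3^2 - 35/12x_2 + 5/4x_3 + 1/4, x_1 - 9/2x_2 + 3/2x_3 - 1/2}.
Label its elements g_1 = x_3^2 - 35/12x_2 + 5/4x_3 + 1/4, g_2 = x_1 - 9/2x_2 + 3/2x_3 - 1/2.

Reduce p = -11x_1 + 9x_2 + 4x_3 modulo G:
  leading term x_1: subtract (-11)·g_2 from -11x_1 + 9x_2 + 4x_3 → -81/2x_2 + 41/2x_3 - 11/2
  leading term x_2: no divisor's leading term divides it; move -81/2x_2 to the remainder.
  leading term x_3: no divisor's leading term divides it; move 41/2x_3 to the remainder.
  leading term 1: no divisor's leading term divides it; move -11/2 to the remainder.
  normal form = -81/2x_2 + 41/2x_3 - 11/2.
The normal form is nonzero, so p ∉ I. Since p minus its normal form lies in I, I + (p) = I + (r) where r = -81/2x_2 + 41/2x_3 - 11/2; decide whether this ideal is the whole ring.
Run Buchberger on G together with r (pairs among the g_i already reduce to 0 since G is a Gröbner basis):
g_1 = x_3^2 - 35/12x_2 + 5/4x_3 + 1/4, LT = x_3^2.
g_2 = x_1 - 9/2x_2 + 3/2x_3 - 1/2, LT = x_1.
r = -81/2x_2 + 41/2x_3 - 11/2, LT = x_2.

The S-polynomials (S(g_1,g_2), S(g_1,r), S(g_2,r)) all reduce to 0 modulo the current basis, so we have a Gröbner basis.
Inter-reduce: drop elements whose leading term is divisible by another's, tail-reduce, and make monic.
Reduced Gröbner basis: {x_3^2 - 55/243x_3 + 157/243, x_1 - 7/9x_3 + 1/9, x_2 - 41/81x_3 + 11/81}.
The reduced Gröbner basis of I + (p) is {x_3^2 - 55/243x_3 + 157/243, x_1 - 7/9x_3 + 1/9, x_2 - 41/81x_3 + 11/81} ≠ {1}, a proper ideal, so the enlarged system stays consistent: p is independent of I, with normal form -81/2x_2 + 41/2x_3 - 11/2.

-11x_1 + 9x_2 + 4x_3 is independent of I; its normal form modulo I is -81/2x_2 + 41/2x_3 - 11/2.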